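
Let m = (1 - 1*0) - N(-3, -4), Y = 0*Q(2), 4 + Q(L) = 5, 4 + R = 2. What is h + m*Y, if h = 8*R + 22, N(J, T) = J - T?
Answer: 6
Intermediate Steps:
R = -2 (R = -4 + 2 = -2)
Q(L) = 1 (Q(L) = -4 + 5 = 1)
h = 6 (h = 8*(-2) + 22 = -16 + 22 = 6)
Y = 0 (Y = 0*1 = 0)
m = 0 (m = (1 - 1*0) - (-3 - 1*(-4)) = (1 + 0) - (-3 + 4) = 1 - 1*1 = 1 - 1 = 0)
h + m*Y = 6 + 0*0 = 6 + 0 = 6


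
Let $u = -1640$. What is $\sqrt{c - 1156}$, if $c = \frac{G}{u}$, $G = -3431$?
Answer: $\frac{i \sqrt{775887690}}{820} \approx 33.969 i$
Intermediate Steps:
$c = \frac{3431}{1640}$ ($c = - \frac{3431}{-1640} = \left(-3431\right) \left(- \frac{1}{1640}\right) = \frac{3431}{1640} \approx 2.0921$)
$\sqrt{c - 1156} = \sqrt{\frac{3431}{1640} - 1156} = \sqrt{- \frac{1892409}{1640}} = \frac{i \sqrt{775887690}}{820}$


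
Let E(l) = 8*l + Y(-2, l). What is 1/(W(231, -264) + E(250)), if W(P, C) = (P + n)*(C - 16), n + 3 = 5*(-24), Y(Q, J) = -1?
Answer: -1/28241 ≈ -3.5410e-5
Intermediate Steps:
n = -123 (n = -3 + 5*(-24) = -3 - 120 = -123)
W(P, C) = (-123 + P)*(-16 + C) (W(P, C) = (P - 123)*(C - 16) = (-123 + P)*(-16 + C))
E(l) = -1 + 8*l (E(l) = 8*l - 1 = -1 + 8*l)
1/(W(231, -264) + E(250)) = 1/((1968 - 123*(-264) - 16*231 - 264*231) + (-1 + 8*250)) = 1/((1968 + 32472 - 3696 - 60984) + (-1 + 2000)) = 1/(-30240 + 1999) = 1/(-28241) = -1/28241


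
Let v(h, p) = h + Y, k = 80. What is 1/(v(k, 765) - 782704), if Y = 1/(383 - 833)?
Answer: -450/352180801 ≈ -1.2778e-6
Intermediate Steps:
Y = -1/450 (Y = 1/(-450) = -1/450 ≈ -0.0022222)
v(h, p) = -1/450 + h (v(h, p) = h - 1/450 = -1/450 + h)
1/(v(k, 765) - 782704) = 1/((-1/450 + 80) - 782704) = 1/(35999/450 - 782704) = 1/(-352180801/450) = -450/352180801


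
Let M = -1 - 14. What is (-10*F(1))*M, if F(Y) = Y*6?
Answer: 900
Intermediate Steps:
M = -15
F(Y) = 6*Y
(-10*F(1))*M = -60*(-15) = 900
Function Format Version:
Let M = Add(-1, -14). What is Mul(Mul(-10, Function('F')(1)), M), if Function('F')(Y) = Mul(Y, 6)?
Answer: 900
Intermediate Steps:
M = -15
Function('F')(Y) = Mul(6, Y)
Mul(Mul(-10, Function('F')(1)), M) = Mul(Mul(-10, Mul(6, 1)), -15) = Mul(Mul(-10, 6), -15) = Mul(-60, -15) = 900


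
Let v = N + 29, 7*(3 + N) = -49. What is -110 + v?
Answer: -91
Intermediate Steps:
N = -10 (N = -3 + (⅐)*(-49) = -3 - 7 = -10)
v = 19 (v = -10 + 29 = 19)
-110 + v = -110 + 19 = -91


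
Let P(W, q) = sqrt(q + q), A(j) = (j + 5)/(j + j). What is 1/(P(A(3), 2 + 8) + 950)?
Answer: 95/90248 - sqrt(5)/451240 ≈ 0.0010477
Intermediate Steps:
A(j) = (5 + j)/(2*j) (A(j) = (5 + j)/((2*j)) = (5 + j)*(1/(2*j)) = (5 + j)/(2*j))
P(W, q) = sqrt(2)*sqrt(q) (P(W, q) = sqrt(2*q) = sqrt(2)*sqrt(q))
1/(P(A(3), 2 + 8) + 950) = 1/(sqrt(2)*sqrt(2 + 8) + 950) = 1/(sqrt(2)*sqrt(10) + 950) = 1/(2*sqrt(5) + 950) = 1/(950 + 2*sqrt(5))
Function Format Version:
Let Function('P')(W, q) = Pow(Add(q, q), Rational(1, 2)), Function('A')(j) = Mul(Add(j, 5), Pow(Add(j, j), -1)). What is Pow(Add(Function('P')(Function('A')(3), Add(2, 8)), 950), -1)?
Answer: Add(Rational(95, 90248), Mul(Rational(-1, 451240), Pow(5, Rational(1, 2)))) ≈ 0.0010477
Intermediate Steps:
Function('A')(j) = Mul(Rational(1, 2), Pow(j, -1), Add(5, j)) (Function('A')(j) = Mul(Add(5, j), Pow(Mul(2, j), -1)) = Mul(Add(5, j), Mul(Rational(1, 2), Pow(j, -1))) = Mul(Rational(1, 2), Pow(j, -1), Add(5, j)))
Function('P')(W, q) = Mul(Pow(2, Rational(1, 2)), Pow(q, Rational(1, 2))) (Function('P')(W, q) = Pow(Mul(2, q), Rational(1, 2)) = Mul(Pow(2, Rational(1, 2)), Pow(q, Rational(1, 2))))
Pow(Add(Function('P')(Function('A')(3), Add(2, 8)), 950), -1) = Pow(Add(Mul(Pow(2, Rational(1, 2)), Pow(Add(2, 8), Rational(1, 2))), 950), -1) = Pow(Add(Mul(Pow(2, Rational(1, 2)), Pow(10, Rational(1, 2))), 950), -1) = Pow(Add(Mul(2, Pow(5, Rational(1, 2))), 950), -1) = Pow(Add(950, Mul(2, Pow(5, Rational(1, 2)))), -1)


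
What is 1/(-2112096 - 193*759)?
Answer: -1/2258583 ≈ -4.4276e-7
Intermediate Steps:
1/(-2112096 - 193*759) = 1/(-2112096 - 146487) = 1/(-2258583) = -1/2258583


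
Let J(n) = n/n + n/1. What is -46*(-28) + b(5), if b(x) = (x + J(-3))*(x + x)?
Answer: 1318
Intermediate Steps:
J(n) = 1 + n (J(n) = 1 + n*1 = 1 + n)
b(x) = 2*x*(-2 + x) (b(x) = (x + (1 - 3))*(x + x) = (x - 2)*(2*x) = (-2 + x)*(2*x) = 2*x*(-2 + x))
-46*(-28) + b(5) = -46*(-28) + 2*5*(-2 + 5) = 1288 + 2*5*3 = 1288 + 30 = 1318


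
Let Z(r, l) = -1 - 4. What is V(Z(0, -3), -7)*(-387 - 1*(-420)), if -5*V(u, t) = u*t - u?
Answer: -264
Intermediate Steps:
Z(r, l) = -5
V(u, t) = u/5 - t*u/5 (V(u, t) = -(u*t - u)/5 = -(t*u - u)/5 = -(-u + t*u)/5 = u/5 - t*u/5)
V(Z(0, -3), -7)*(-387 - 1*(-420)) = ((⅕)*(-5)*(1 - 1*(-7)))*(-387 - 1*(-420)) = ((⅕)*(-5)*(1 + 7))*(-387 + 420) = ((⅕)*(-5)*8)*33 = -8*33 = -264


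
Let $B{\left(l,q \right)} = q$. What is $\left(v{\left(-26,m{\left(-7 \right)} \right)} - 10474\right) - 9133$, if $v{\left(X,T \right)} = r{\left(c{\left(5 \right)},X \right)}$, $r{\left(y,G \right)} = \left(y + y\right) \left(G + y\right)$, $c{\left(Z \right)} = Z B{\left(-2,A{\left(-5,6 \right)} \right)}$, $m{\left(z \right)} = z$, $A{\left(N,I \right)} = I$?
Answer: $-19367$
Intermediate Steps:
$c{\left(Z \right)} = 6 Z$ ($c{\left(Z \right)} = Z 6 = 6 Z$)
$r{\left(y,G \right)} = 2 y \left(G + y\right)$
$v{\left(X,T \right)} = 1800 + 60 X$ ($v{\left(X,T \right)} = 2 \cdot 6 \cdot 5 \left(X + 6 \cdot 5\right) = 2 \cdot 30 \left(X + 30\right) = 2 \cdot 30 \left(30 + X\right) = 1800 + 60 X$)
$\left(v{\left(-26,m{\left(-7 \right)} \right)} - 10474\right) - 9133 = \left(\left(1800 + 60 \left(-26\right)\right) - 10474\right) - 9133 = \left(\left(1800 - 1560\right) - 10474\right) - 9133 = \left(240 - 10474\right) - 9133 = -10234 - 9133 = -19367$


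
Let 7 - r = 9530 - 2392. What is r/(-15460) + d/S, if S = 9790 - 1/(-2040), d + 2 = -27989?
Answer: -740373867669/308760951460 ≈ -2.3979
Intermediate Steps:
d = -27991 (d = -2 - 27989 = -27991)
S = 19971601/2040 (S = 9790 - 1*(-1/2040) = 9790 + 1/2040 = 19971601/2040 ≈ 9790.0)
r = -7131 (r = 7 - (9530 - 2392) = 7 - 1*7138 = 7 - 7138 = -7131)
r/(-15460) + d/S = -7131/(-15460) - 27991/19971601/2040 = -7131*(-1/15460) - 27991*2040/19971601 = 7131/15460 - 57101640/19971601 = -740373867669/308760951460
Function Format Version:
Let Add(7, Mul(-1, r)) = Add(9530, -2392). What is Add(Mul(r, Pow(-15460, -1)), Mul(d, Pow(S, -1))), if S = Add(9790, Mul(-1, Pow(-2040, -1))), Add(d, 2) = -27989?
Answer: Rational(-740373867669, 308760951460) ≈ -2.3979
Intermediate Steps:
d = -27991 (d = Add(-2, -27989) = -27991)
S = Rational(19971601, 2040) (S = Add(9790, Mul(-1, Rational(-1, 2040))) = Add(9790, Rational(1, 2040)) = Rational(19971601, 2040) ≈ 9790.0)
r = -7131 (r = Add(7, Mul(-1, Add(9530, -2392))) = Add(7, Mul(-1, 7138)) = Add(7, -7138) = -7131)
Add(Mul(r, Pow(-15460, -1)), Mul(d, Pow(S, -1))) = Add(Mul(-7131, Pow(-15460, -1)), Mul(-27991, Pow(Rational(19971601, 2040), -1))) = Add(Mul(-7131, Rational(-1, 15460)), Mul(-27991, Rational(2040, 19971601))) = Add(Rational(7131, 15460), Rational(-57101640, 19971601)) = Rational(-740373867669, 308760951460)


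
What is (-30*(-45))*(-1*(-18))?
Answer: 24300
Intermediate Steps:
(-30*(-45))*(-1*(-18)) = 1350*18 = 24300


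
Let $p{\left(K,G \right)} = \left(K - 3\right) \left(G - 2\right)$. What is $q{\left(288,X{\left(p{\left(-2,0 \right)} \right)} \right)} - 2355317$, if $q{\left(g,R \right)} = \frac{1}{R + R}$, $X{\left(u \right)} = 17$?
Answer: $- \frac{80080777}{34} \approx -2.3553 \cdot 10^{6}$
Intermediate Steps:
$p{\left(K,G \right)} = \left(-3 + K\right) \left(-2 + G\right)$
$q{\left(g,R \right)} = \frac{1}{2 R}$
$q{\left(288,X{\left(p{\left(-2,0 \right)} \right)} \right)} - 2355317 = \frac{1}{2 \cdot 17} - 2355317 = \frac{1}{2} \cdot \frac{1}{17} - 2355317 = \frac{1}{34} - 2355317 = - \frac{80080777}{34}$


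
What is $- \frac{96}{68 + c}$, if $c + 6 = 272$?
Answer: $- \frac{48}{167} \approx -0.28743$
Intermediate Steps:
$c = 266$ ($c = -6 + 272 = 266$)
$- \frac{96}{68 + c} = - \frac{96}{68 + 266} = - \frac{96}{334} = \left(-96\right) \frac{1}{334} = - \frac{48}{167}$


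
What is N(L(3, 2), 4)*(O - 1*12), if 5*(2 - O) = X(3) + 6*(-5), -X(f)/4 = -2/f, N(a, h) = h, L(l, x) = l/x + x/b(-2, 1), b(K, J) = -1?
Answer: -272/15 ≈ -18.133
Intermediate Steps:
L(l, x) = -x + l/x (L(l, x) = l/x + x/(-1) = l/x + x*(-1) = l/x - x = -x + l/x)
X(f) = 8/f (X(f) = -(-8)/f = 8/f)
O = 112/15 (O = 2 - (8/3 + 6*(-5))/5 = 2 - (8*(⅓) - 30)/5 = 2 - (8/3 - 30)/5 = 2 - ⅕*(-82/3) = 2 + 82/15 = 112/15 ≈ 7.4667)
N(L(3, 2), 4)*(O - 1*12) = 4*(112/15 - 1*12) = 4*(112/15 - 12) = 4*(-68/15) = -272/15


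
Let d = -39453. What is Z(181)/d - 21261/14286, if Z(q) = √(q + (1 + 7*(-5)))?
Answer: -7087/4762 - 7*√3/39453 ≈ -1.4885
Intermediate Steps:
Z(q) = √(-34 + q) (Z(q) = √(q + (1 - 35)) = √(q - 34) = √(-34 + q))
Z(181)/d - 21261/14286 = √(-34 + 181)/(-39453) - 21261/14286 = √147*(-1/39453) - 21261*1/14286 = (7*√3)*(-1/39453) - 7087/4762 = -7*√3/39453 - 7087/4762 = -7087/4762 - 7*√3/39453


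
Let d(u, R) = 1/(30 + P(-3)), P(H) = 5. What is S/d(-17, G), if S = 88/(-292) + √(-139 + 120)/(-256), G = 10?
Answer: -770/73 - 35*I*√19/256 ≈ -10.548 - 0.59594*I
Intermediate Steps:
d(u, R) = 1/35 (d(u, R) = 1/(30 + 5) = 1/35)
S = -22/73 - I*√19/256 (S = 88*(-1/292) + √(-19)*(-1/256) = -22/73 + (I*√19)*(-1/256) = -22/73 - I*√19/256 ≈ -0.30137 - 0.017027*I)
S/d(-17, G) = (-22/73 - I*√19/256)/(1/35) = (-22/73 - I*√19/256)*35 = -770/73 - 35*I*√19/256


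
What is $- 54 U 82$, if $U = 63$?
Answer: $-278964$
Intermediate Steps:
$- 54 U 82 = \left(-54\right) 63 \cdot 82 = \left(-3402\right) 82 = -278964$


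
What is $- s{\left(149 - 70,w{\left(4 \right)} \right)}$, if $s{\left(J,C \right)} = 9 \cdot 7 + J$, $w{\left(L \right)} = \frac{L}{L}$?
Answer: $-142$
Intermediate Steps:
$w{\left(L \right)} = 1$
$s{\left(J,C \right)} = 63 + J$
$- s{\left(149 - 70,w{\left(4 \right)} \right)} = - (63 + \left(149 - 70\right)) = - (63 + 79) = \left(-1\right) 142 = -142$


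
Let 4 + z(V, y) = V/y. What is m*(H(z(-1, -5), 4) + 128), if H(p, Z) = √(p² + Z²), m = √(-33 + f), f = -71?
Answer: 2*I*√26*(640 + √761)/5 ≈ 1361.6*I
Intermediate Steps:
z(V, y) = -4 + V/y
m = 2*I*√26 (m = √(-33 - 71) = √(-104) = 2*I*√26 ≈ 10.198*I)
H(p, Z) = √(Z² + p²)
m*(H(z(-1, -5), 4) + 128) = (2*I*√26)*(√(4² + (-4 - 1/(-5))²) + 128) = (2*I*√26)*(√(16 + (-4 - 1*(-⅕))²) + 128) = (2*I*√26)*(√(16 + (-4 + ⅕)²) + 128) = (2*I*√26)*(√(16 + (-19/5)²) + 128) = (2*I*√26)*(√(16 + 361/25) + 128) = (2*I*√26)*(√(761/25) + 128) = (2*I*√26)*(√761/5 + 128) = (2*I*√26)*(128 + √761/5) = 2*I*√26*(128 + √761/5)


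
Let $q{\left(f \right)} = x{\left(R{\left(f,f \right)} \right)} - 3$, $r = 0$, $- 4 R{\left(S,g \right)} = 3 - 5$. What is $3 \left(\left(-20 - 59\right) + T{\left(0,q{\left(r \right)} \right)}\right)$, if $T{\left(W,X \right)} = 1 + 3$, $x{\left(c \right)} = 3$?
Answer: $-225$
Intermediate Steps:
$R{\left(S,g \right)} = \frac{1}{2}$ ($R{\left(S,g \right)} = - \frac{3 - 5}{4} = \left(- \frac{1}{4}\right) \left(-2\right) = \frac{1}{2}$)
$q{\left(f \right)} = 0$ ($q{\left(f \right)} = 3 - 3 = 0$)
$T{\left(W,X \right)} = 4$
$3 \left(\left(-20 - 59\right) + T{\left(0,q{\left(r \right)} \right)}\right) = 3 \left(\left(-20 - 59\right) + 4\right) = 3 \left(-79 + 4\right) = 3 \left(-75\right) = -225$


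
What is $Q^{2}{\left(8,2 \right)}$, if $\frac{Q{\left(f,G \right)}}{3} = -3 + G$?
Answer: $9$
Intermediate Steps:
$Q{\left(f,G \right)} = -9 + 3 G$ ($Q{\left(f,G \right)} = 3 \left(-3 + G\right) = -9 + 3 G$)
$Q^{2}{\left(8,2 \right)} = \left(-9 + 3 \cdot 2\right)^{2} = \left(-9 + 6\right)^{2} = \left(-3\right)^{2} = 9$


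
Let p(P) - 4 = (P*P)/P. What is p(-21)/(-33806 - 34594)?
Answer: 17/68400 ≈ 0.00024854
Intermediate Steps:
p(P) = 4 + P (p(P) = 4 + (P*P)/P = 4 + P**2/P = 4 + P)
p(-21)/(-33806 - 34594) = (4 - 21)/(-33806 - 34594) = -17/(-68400) = -17*(-1/68400) = 17/68400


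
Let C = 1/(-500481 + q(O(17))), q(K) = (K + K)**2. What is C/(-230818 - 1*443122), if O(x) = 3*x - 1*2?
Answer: 1/330821645380 ≈ 3.0228e-12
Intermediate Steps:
O(x) = -2 + 3*x (O(x) = 3*x - 2 = -2 + 3*x)
q(K) = 4*K**2 (q(K) = (2*K)**2 = 4*K**2)
C = -1/490877 (C = 1/(-500481 + 4*(-2 + 3*17)**2) = 1/(-500481 + 4*(-2 + 51)**2) = 1/(-500481 + 4*49**2) = 1/(-500481 + 4*2401) = 1/(-500481 + 9604) = 1/(-490877) = -1/490877 ≈ -2.0372e-6)
C/(-230818 - 1*443122) = -1/(490877*(-230818 - 1*443122)) = -1/(490877*(-230818 - 443122)) = -1/490877/(-673940) = -1/490877*(-1/673940) = 1/330821645380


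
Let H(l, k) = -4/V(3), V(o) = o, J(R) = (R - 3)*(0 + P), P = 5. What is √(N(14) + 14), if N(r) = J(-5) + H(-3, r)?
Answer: I*√246/3 ≈ 5.2281*I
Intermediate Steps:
J(R) = -15 + 5*R (J(R) = (R - 3)*(0 + 5) = (-3 + R)*5 = -15 + 5*R)
H(l, k) = -4/3
N(r) = -124/3 (N(r) = (-15 + 5*(-5)) - 4/3 = (-15 - 25) - 4/3 = -40 - 4/3 = -124/3)
√(N(14) + 14) = √(-124/3 + 14) = √(-82/3) = I*√246/3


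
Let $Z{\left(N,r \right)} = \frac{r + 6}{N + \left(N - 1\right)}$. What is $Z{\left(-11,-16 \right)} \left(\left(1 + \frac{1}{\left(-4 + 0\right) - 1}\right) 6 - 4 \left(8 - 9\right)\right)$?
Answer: $\frac{88}{23} \approx 3.8261$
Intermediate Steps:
$Z{\left(N,r \right)} = \frac{6 + r}{-1 + 2 N}$ ($Z{\left(N,r \right)} = \frac{6 + r}{N + \left(-1 + N\right)} = \frac{6 + r}{-1 + 2 N}$)
$Z{\left(-11,-16 \right)} \left(\left(1 + \frac{1}{\left(-4 + 0\right) - 1}\right) 6 - 4 \left(8 - 9\right)\right) = \frac{6 - 16}{-1 + 2 \left(-11\right)} \left(\left(1 + \frac{1}{\left(-4 + 0\right) - 1}\right) 6 - 4 \left(8 - 9\right)\right) = \frac{1}{-1 - 22} \left(-10\right) \left(\left(1 + \frac{1}{-4 - 1}\right) 6 - -4\right) = \frac{1}{-23} \left(-10\right) \left(\left(1 + \frac{1}{-5}\right) 6 + 4\right) = \left(- \frac{1}{23}\right) \left(-10\right) \left(\left(1 - \frac{1}{5}\right) 6 + 4\right) = \frac{10 \left(\frac{4}{5} \cdot 6 + 4\right)}{23} = \frac{10 \left(\frac{24}{5} + 4\right)}{23} = \frac{10}{23} \cdot \frac{44}{5} = \frac{88}{23}$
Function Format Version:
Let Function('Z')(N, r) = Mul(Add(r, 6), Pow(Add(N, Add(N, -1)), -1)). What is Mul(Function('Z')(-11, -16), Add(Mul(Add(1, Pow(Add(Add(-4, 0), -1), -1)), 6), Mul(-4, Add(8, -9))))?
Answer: Rational(88, 23) ≈ 3.8261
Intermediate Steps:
Function('Z')(N, r) = Mul(Pow(Add(-1, Mul(2, N)), -1), Add(6, r)) (Function('Z')(N, r) = Mul(Add(6, r), Pow(Add(N, Add(-1, N)), -1)) = Mul(Add(6, r), Pow(Add(-1, Mul(2, N)), -1)) = Mul(Pow(Add(-1, Mul(2, N)), -1), Add(6, r)))
Mul(Function('Z')(-11, -16), Add(Mul(Add(1, Pow(Add(Add(-4, 0), -1), -1)), 6), Mul(-4, Add(8, -9)))) = Mul(Mul(Pow(Add(-1, Mul(2, -11)), -1), Add(6, -16)), Add(Mul(Add(1, Pow(Add(Add(-4, 0), -1), -1)), 6), Mul(-4, Add(8, -9)))) = Mul(Mul(Pow(Add(-1, -22), -1), -10), Add(Mul(Add(1, Pow(Add(-4, -1), -1)), 6), Mul(-4, -1))) = Mul(Mul(Pow(-23, -1), -10), Add(Mul(Add(1, Pow(-5, -1)), 6), 4)) = Mul(Mul(Rational(-1, 23), -10), Add(Mul(Add(1, Rational(-1, 5)), 6), 4)) = Mul(Rational(10, 23), Add(Mul(Rational(4, 5), 6), 4)) = Mul(Rational(10, 23), Add(Rational(24, 5), 4)) = Mul(Rational(10, 23), Rational(44, 5)) = Rational(88, 23)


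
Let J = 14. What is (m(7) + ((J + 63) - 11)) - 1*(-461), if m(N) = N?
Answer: 534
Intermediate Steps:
(m(7) + ((J + 63) - 11)) - 1*(-461) = (7 + ((14 + 63) - 11)) - 1*(-461) = (7 + (77 - 11)) + 461 = (7 + 66) + 461 = 73 + 461 = 534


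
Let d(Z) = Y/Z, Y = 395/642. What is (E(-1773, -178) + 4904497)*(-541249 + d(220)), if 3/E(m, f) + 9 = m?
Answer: -44541591164859146041/16779312 ≈ -2.6546e+12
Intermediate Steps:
E(m, f) = 3/(-9 + m)
Y = 395/642 (Y = 395*(1/642) = 395/642 ≈ 0.61526)
d(Z) = 395/(642*Z)
(E(-1773, -178) + 4904497)*(-541249 + d(220)) = (3/(-9 - 1773) + 4904497)*(-541249 + (395/642)/220) = (3/(-1782) + 4904497)*(-541249 + (395/642)*(1/220)) = (3*(-1/1782) + 4904497)*(-541249 + 79/28248) = (-1/594 + 4904497)*(-15289201673/28248) = (2913271217/594)*(-15289201673/28248) = -44541591164859146041/16779312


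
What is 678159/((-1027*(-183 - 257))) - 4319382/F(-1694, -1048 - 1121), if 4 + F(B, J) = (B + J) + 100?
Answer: 1954396963113/1702231960 ≈ 1148.1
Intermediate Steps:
F(B, J) = 96 + B + J (F(B, J) = -4 + ((B + J) + 100) = -4 + (100 + B + J) = 96 + B + J)
678159/((-1027*(-183 - 257))) - 4319382/F(-1694, -1048 - 1121) = 678159/((-1027*(-183 - 257))) - 4319382/(96 - 1694 + (-1048 - 1121)) = 678159/((-1027*(-440))) - 4319382/(96 - 1694 - 2169) = 678159/451880 - 4319382/(-3767) = 678159*(1/451880) - 4319382*(-1/3767) = 678159/451880 + 4319382/3767 = 1954396963113/1702231960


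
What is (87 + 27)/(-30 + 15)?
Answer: -38/5 ≈ -7.6000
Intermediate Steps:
(87 + 27)/(-30 + 15) = 114/(-15) = 114*(-1/15) = -38/5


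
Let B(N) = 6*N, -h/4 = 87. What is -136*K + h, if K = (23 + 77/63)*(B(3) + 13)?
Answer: -922220/9 ≈ -1.0247e+5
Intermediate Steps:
h = -348 (h = -4*87 = -348)
K = 6758/9 (K = (23 + 77/63)*(6*3 + 13) = (23 + 77*(1/63))*(18 + 13) = (23 + 11/9)*31 = (218/9)*31 = 6758/9 ≈ 750.89)
-136*K + h = -136*6758/9 - 348 = -919088/9 - 348 = -922220/9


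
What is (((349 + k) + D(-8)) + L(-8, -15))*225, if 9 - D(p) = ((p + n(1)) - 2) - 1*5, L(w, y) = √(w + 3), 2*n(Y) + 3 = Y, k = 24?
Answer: 89550 + 225*I*√5 ≈ 89550.0 + 503.12*I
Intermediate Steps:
n(Y) = -3/2 + Y/2
L(w, y) = √(3 + w)
D(p) = 17 - p (D(p) = 9 - (((p + (-3/2 + (½)*1)) - 2) - 1*5) = 9 - (((p + (-3/2 + ½)) - 2) - 5) = 9 - (((p - 1) - 2) - 5) = 9 - (((-1 + p) - 2) - 5) = 9 - ((-3 + p) - 5) = 9 - (-8 + p) = 9 + (8 - p) = 17 - p)
(((349 + k) + D(-8)) + L(-8, -15))*225 = (((349 + 24) + (17 - 1*(-8))) + √(3 - 8))*225 = ((373 + (17 + 8)) + √(-5))*225 = ((373 + 25) + I*√5)*225 = (398 + I*√5)*225 = 89550 + 225*I*√5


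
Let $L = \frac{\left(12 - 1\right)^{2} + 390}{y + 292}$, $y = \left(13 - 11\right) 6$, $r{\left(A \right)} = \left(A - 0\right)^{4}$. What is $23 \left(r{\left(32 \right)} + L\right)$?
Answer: $\frac{7331655145}{304} \approx 2.4117 \cdot 10^{7}$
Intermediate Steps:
$r{\left(A \right)} = A^{4}$ ($r{\left(A \right)} = \left(A + 0\right)^{4} = A^{4}$)
$y = 12$ ($y = 2 \cdot 6 = 12$)
$L = \frac{511}{304}$ ($L = \frac{\left(12 - 1\right)^{2} + 390}{12 + 292} = \frac{11^{2} + 390}{304} = \left(121 + 390\right) \frac{1}{304} = 511 \cdot \frac{1}{304} = \frac{511}{304} \approx 1.6809$)
$23 \left(r{\left(32 \right)} + L\right) = 23 \left(32^{4} + \frac{511}{304}\right) = 23 \left(1048576 + \frac{511}{304}\right) = 23 \cdot \frac{318767615}{304} = \frac{7331655145}{304}$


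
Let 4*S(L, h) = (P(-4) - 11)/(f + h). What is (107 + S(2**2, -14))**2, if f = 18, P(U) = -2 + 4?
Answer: 2900209/256 ≈ 11329.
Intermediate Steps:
P(U) = 2
S(L, h) = -9/(4*(18 + h)) (S(L, h) = ((2 - 11)/(18 + h))/4 = (-9/(18 + h))/4 = -9/(4*(18 + h)))
(107 + S(2**2, -14))**2 = (107 - 9/(72 + 4*(-14)))**2 = (107 - 9/(72 - 56))**2 = (107 - 9/16)**2 = (1703/16)**2 = 2900209/256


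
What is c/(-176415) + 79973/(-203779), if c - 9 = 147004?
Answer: -44066598922/35949672285 ≈ -1.2258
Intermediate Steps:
c = 147013 (c = 9 + 147004 = 147013)
c/(-176415) + 79973/(-203779) = 147013/(-176415) + 79973/(-203779) = 147013*(-1/176415) + 79973*(-1/203779) = -147013/176415 - 79973/203779 = -44066598922/35949672285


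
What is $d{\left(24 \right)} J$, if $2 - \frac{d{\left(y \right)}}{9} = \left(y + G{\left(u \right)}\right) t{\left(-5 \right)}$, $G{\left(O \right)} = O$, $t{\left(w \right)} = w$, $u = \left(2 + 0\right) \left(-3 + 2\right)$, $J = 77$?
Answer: $77616$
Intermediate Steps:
$u = -2$ ($u = 2 \left(-1\right) = -2$)
$d{\left(y \right)} = -72 + 45 y$ ($d{\left(y \right)} = 18 - 9 \left(y - 2\right) \left(-5\right) = 18 - 9 \left(-2 + y\right) \left(-5\right) = 18 - 9 \left(10 - 5 y\right) = 18 + \left(-90 + 45 y\right) = -72 + 45 y$)
$d{\left(24 \right)} J = \left(-72 + 45 \cdot 24\right) 77 = \left(-72 + 1080\right) 77 = 1008 \cdot 77 = 77616$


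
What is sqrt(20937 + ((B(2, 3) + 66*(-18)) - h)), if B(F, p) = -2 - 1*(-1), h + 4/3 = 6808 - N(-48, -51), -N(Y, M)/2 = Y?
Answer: 2*sqrt(29334)/3 ≈ 114.18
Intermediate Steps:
N(Y, M) = -2*Y
h = 20132/3 (h = -4/3 + (6808 - (-2)*(-48)) = -4/3 + (6808 - 1*96) = -4/3 + (6808 - 96) = -4/3 + 6712 = 20132/3 ≈ 6710.7)
B(F, p) = -1 (B(F, p) = -2 + 1 = -1)
sqrt(20937 + ((B(2, 3) + 66*(-18)) - h)) = sqrt(20937 + ((-1 + 66*(-18)) - 1*20132/3)) = sqrt(20937 + ((-1 - 1188) - 20132/3)) = sqrt(20937 + (-1189 - 20132/3)) = sqrt(20937 - 23699/3) = sqrt(39112/3) = 2*sqrt(29334)/3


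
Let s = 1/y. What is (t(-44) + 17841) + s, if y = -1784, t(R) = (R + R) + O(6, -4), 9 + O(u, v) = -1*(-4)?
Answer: 31662431/1784 ≈ 17748.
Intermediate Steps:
O(u, v) = -5 (O(u, v) = -9 - 1*(-4) = -9 + 4 = -5)
t(R) = -5 + 2*R (t(R) = (R + R) - 5 = 2*R - 5 = -5 + 2*R)
s = -1/1784 (s = 1/(-1784) = -1/1784 ≈ -0.00056054)
(t(-44) + 17841) + s = ((-5 + 2*(-44)) + 17841) - 1/1784 = ((-5 - 88) + 17841) - 1/1784 = (-93 + 17841) - 1/1784 = 17748 - 1/1784 = 31662431/1784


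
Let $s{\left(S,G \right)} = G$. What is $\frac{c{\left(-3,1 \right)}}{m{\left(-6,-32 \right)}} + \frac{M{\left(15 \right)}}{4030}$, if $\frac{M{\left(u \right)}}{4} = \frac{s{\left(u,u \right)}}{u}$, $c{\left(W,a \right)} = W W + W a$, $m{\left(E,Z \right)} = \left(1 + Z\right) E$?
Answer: $\frac{67}{2015} \approx 0.033251$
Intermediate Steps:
$m{\left(E,Z \right)} = E \left(1 + Z\right)$
$c{\left(W,a \right)} = W^{2} + W a$
$M{\left(u \right)} = 4$ ($M{\left(u \right)} = 4 \frac{u}{u} = 4 \cdot 1 = 4$)
$\frac{c{\left(-3,1 \right)}}{m{\left(-6,-32 \right)}} + \frac{M{\left(15 \right)}}{4030} = \frac{\left(-3\right) \left(-3 + 1\right)}{\left(-6\right) \left(1 - 32\right)} + \frac{4}{4030} = \frac{\left(-3\right) \left(-2\right)}{\left(-6\right) \left(-31\right)} + 4 \cdot \frac{1}{4030} = \frac{6}{186} + \frac{2}{2015} = 6 \cdot \frac{1}{186} + \frac{2}{2015} = \frac{1}{31} + \frac{2}{2015} = \frac{67}{2015}$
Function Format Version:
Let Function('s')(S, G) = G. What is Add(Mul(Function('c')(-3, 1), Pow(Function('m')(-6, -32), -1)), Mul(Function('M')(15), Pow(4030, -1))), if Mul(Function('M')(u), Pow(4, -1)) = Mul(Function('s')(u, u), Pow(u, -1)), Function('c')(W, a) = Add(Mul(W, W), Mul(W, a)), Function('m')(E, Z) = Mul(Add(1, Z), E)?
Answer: Rational(67, 2015) ≈ 0.033251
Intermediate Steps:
Function('m')(E, Z) = Mul(E, Add(1, Z))
Function('c')(W, a) = Add(Pow(W, 2), Mul(W, a))
Function('M')(u) = 4 (Function('M')(u) = Mul(4, Mul(u, Pow(u, -1))) = Mul(4, 1) = 4)
Add(Mul(Function('c')(-3, 1), Pow(Function('m')(-6, -32), -1)), Mul(Function('M')(15), Pow(4030, -1))) = Add(Mul(Mul(-3, Add(-3, 1)), Pow(Mul(-6, Add(1, -32)), -1)), Mul(4, Pow(4030, -1))) = Add(Mul(Mul(-3, -2), Pow(Mul(-6, -31), -1)), Mul(4, Rational(1, 4030))) = Add(Mul(6, Pow(186, -1)), Rational(2, 2015)) = Add(Mul(6, Rational(1, 186)), Rational(2, 2015)) = Add(Rational(1, 31), Rational(2, 2015)) = Rational(67, 2015)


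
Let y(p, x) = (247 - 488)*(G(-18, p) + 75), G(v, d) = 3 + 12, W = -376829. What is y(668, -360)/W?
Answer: 21690/376829 ≈ 0.057559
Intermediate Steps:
G(v, d) = 15
y(p, x) = -21690 (y(p, x) = (247 - 488)*(15 + 75) = -241*90 = -21690)
y(668, -360)/W = -21690/(-376829) = -21690*(-1/376829) = 21690/376829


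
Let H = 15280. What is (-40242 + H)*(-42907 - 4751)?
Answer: 1189638996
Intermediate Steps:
(-40242 + H)*(-42907 - 4751) = (-40242 + 15280)*(-42907 - 4751) = -24962*(-47658) = 1189638996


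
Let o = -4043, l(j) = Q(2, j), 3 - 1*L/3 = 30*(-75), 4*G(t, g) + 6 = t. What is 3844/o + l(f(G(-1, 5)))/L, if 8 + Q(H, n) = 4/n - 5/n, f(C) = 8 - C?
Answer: -78043064/81979911 ≈ -0.95198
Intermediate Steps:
G(t, g) = -3/2 + t/4
L = 6759 (L = 9 - 90*(-75) = 9 - 3*(-2250) = 9 + 6750 = 6759)
Q(H, n) = -8 - 1/n (Q(H, n) = -8 + (4/n - 5/n) = -8 - 1/n)
l(j) = -8 - 1/j
3844/o + l(f(G(-1, 5)))/L = 3844/(-4043) + (-8 - 1/(8 - (-3/2 + (¼)*(-1))))/6759 = 3844*(-1/4043) + (-8 - 1/(8 - (-3/2 - ¼)))*(1/6759) = -3844/4043 + (-8 - 1/(8 - 1*(-7/4)))*(1/6759) = -3844/4043 + (-8 - 1/(8 + 7/4))*(1/6759) = -3844/4043 + (-8 - 1/39/4)*(1/6759) = -3844/4043 + (-8 - 1*4/39)*(1/6759) = -3844/4043 + (-8 - 4/39)*(1/6759) = -3844/4043 - 316/39*1/6759 = -3844/4043 - 316/263601 = -78043064/81979911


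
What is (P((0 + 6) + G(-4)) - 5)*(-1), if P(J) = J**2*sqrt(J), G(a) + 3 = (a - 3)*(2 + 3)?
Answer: 5 - 4096*I*sqrt(2) ≈ 5.0 - 5792.6*I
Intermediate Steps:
G(a) = -18 + 5*a (G(a) = -3 + (a - 3)*(2 + 3) = -3 + (-3 + a)*5 = -3 + (-15 + 5*a) = -18 + 5*a)
P(J) = J**(5/2)
(P((0 + 6) + G(-4)) - 5)*(-1) = (((0 + 6) + (-18 + 5*(-4)))**(5/2) - 5)*(-1) = ((6 + (-18 - 20))**(5/2) - 5)*(-1) = ((6 - 38)**(5/2) - 5)*(-1) = ((-32)**(5/2) - 5)*(-1) = (4096*I*sqrt(2) - 5)*(-1) = (-5 + 4096*I*sqrt(2))*(-1) = 5 - 4096*I*sqrt(2)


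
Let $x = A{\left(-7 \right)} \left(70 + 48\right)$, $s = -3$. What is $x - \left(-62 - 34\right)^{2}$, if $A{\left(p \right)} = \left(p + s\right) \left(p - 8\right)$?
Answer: $8484$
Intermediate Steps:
$A{\left(p \right)} = \left(-8 + p\right) \left(-3 + p\right)$ ($A{\left(p \right)} = \left(p - 3\right) \left(p - 8\right) = \left(-3 + p\right) \left(-8 + p\right) = \left(-8 + p\right) \left(-3 + p\right)$)
$x = 17700$ ($x = \left(24 + \left(-7\right)^{2} - -77\right) \left(70 + 48\right) = \left(24 + 49 + 77\right) 118 = 150 \cdot 118 = 17700$)
$x - \left(-62 - 34\right)^{2} = 17700 - \left(-62 - 34\right)^{2} = 17700 - \left(-96\right)^{2} = 17700 - 9216 = 8484$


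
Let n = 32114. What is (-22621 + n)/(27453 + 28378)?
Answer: 9493/55831 ≈ 0.17003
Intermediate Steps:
(-22621 + n)/(27453 + 28378) = (-22621 + 32114)/(27453 + 28378) = 9493/55831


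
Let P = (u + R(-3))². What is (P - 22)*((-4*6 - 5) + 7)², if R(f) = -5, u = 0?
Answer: 1452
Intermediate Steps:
P = 25 (P = (0 - 5)² = (-5)² = 25)
(P - 22)*((-4*6 - 5) + 7)² = (25 - 22)*((-4*6 - 5) + 7)² = 3*((-24 - 5) + 7)² = 3*(-29 + 7)² = 3*(-22)² = 3*484 = 1452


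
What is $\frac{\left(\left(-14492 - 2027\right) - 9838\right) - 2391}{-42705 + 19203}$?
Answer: $\frac{14374}{11751} \approx 1.2232$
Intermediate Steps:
$\frac{\left(\left(-14492 - 2027\right) - 9838\right) - 2391}{-42705 + 19203} = \frac{\left(-16519 - 9838\right) - 2391}{-23502} = \left(-26357 - 2391\right) \left(- \frac{1}{23502}\right) = \left(-28748\right) \left(- \frac{1}{23502}\right) = \frac{14374}{11751}$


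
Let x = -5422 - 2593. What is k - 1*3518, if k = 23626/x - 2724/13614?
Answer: -64035717334/18186035 ≈ -3521.1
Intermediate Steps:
x = -8015
k = -57246204/18186035 (k = 23626/(-8015) - 2724/13614 = 23626*(-1/8015) - 2724*1/13614 = -23626/8015 - 454/2269 = -57246204/18186035 ≈ -3.1478)
k - 1*3518 = -57246204/18186035 - 1*3518 = -57246204/18186035 - 3518 = -64035717334/18186035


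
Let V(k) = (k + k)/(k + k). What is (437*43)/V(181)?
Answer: 18791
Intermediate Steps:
V(k) = 1 (V(k) = (2*k)/((2*k)) = (2*k)*(1/(2*k)) = 1)
(437*43)/V(181) = (437*43)/1 = 18791*1 = 18791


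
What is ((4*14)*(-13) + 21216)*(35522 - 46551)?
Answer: -225962152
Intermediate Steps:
((4*14)*(-13) + 21216)*(35522 - 46551) = (56*(-13) + 21216)*(-11029) = (-728 + 21216)*(-11029) = 20488*(-11029) = -225962152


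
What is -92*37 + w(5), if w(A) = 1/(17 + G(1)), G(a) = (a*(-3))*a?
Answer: -47655/14 ≈ -3403.9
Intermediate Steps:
G(a) = -3*a² (G(a) = (-3*a)*a = -3*a²)
w(A) = 1/14 (w(A) = 1/(17 - 3*1²) = 1/(17 - 3*1) = 1/(17 - 3) = 1/14)
-92*37 + w(5) = -92*37 + 1/14 = -3404 + 1/14 = -47655/14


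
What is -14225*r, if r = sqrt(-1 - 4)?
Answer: -14225*I*sqrt(5) ≈ -31808.0*I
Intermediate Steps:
r = I*sqrt(5) (r = sqrt(-5) = I*sqrt(5) ≈ 2.2361*I)
-14225*r = -14225*I*sqrt(5)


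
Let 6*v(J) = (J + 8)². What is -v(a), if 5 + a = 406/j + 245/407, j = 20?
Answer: -3154530987/33129800 ≈ -95.217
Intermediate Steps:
a = 64721/4070 (a = -5 + (406/20 + 245/407) = -5 + (406*(1/20) + 245*(1/407)) = -5 + (203/10 + 245/407) = -5 + 85071/4070 = 64721/4070 ≈ 15.902)
v(J) = (8 + J)²/6 (v(J) = (J + 8)²/6 = (8 + J)²/6)
-v(a) = -(8 + 64721/4070)²/6 = -(97281/4070)²/6 = -9463592961/(6*16564900) = -1*3154530987/33129800 = -3154530987/33129800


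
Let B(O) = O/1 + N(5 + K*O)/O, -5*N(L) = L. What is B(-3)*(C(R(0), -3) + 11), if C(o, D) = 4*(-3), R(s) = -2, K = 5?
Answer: 11/3 ≈ 3.6667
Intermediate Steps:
N(L) = -L/5
C(o, D) = -12
B(O) = O + (-1 - O)/O (B(O) = O/1 + (-(5 + 5*O)/5)/O = O*1 + (-1 - O)/O = O + (-1 - O)/O)
B(-3)*(C(R(0), -3) + 11) = (-1 - 3 - 1/(-3))*(-12 + 11) = (-1 - 3 - 1*(-1/3))*(-1) = (-1 - 3 + 1/3)*(-1) = -11/3*(-1) = 11/3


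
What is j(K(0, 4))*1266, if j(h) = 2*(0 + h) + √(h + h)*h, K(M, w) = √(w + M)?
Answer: 10128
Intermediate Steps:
K(M, w) = √(M + w)
j(h) = 2*h + √2*h^(3/2) (j(h) = 2*h + √(2*h)*h = 2*h + (√2*√h)*h = 2*h + √2*h^(3/2))
j(K(0, 4))*1266 = (2*√(0 + 4) + √2*(√(0 + 4))^(3/2))*1266 = (2*√4 + √2*(√4)^(3/2))*1266 = (2*2 + √2*2^(3/2))*1266 = (4 + √2*(2*√2))*1266 = (4 + 4)*1266 = 8*1266 = 10128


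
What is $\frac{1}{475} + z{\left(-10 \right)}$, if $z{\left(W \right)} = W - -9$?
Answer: $- \frac{474}{475} \approx -0.99789$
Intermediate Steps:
$z{\left(W \right)} = 9 + W$ ($z{\left(W \right)} = W + 9 = 9 + W$)
$\frac{1}{475} + z{\left(-10 \right)} = \frac{1}{475} + \left(9 - 10\right) = \frac{1}{475} - 1 = - \frac{474}{475}$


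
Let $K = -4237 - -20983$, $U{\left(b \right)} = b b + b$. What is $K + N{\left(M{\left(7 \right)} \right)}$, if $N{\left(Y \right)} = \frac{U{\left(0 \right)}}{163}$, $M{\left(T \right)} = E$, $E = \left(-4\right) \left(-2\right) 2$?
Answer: $16746$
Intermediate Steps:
$U{\left(b \right)} = b + b^{2}$ ($U{\left(b \right)} = b^{2} + b = b + b^{2}$)
$E = 16$ ($E = 8 \cdot 2 = 16$)
$M{\left(T \right)} = 16$
$K = 16746$ ($K = -4237 + 20983 = 16746$)
$N{\left(Y \right)} = 0$ ($N{\left(Y \right)} = \frac{0 \left(1 + 0\right)}{163} = 0 \cdot 1 \cdot \frac{1}{163} = 0 \cdot \frac{1}{163} = 0$)
$K + N{\left(M{\left(7 \right)} \right)} = 16746 + 0 = 16746$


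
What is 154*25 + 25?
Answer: 3875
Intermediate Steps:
154*25 + 25 = 3850 + 25 = 3875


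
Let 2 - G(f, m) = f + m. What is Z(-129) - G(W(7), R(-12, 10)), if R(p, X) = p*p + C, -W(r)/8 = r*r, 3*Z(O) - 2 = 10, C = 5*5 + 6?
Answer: -215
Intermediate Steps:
C = 31 (C = 25 + 6 = 31)
Z(O) = 4 (Z(O) = ⅔ + (⅓)*10 = ⅔ + 10/3 = 4)
W(r) = -8*r² (W(r) = -8*r*r = -8*r²)
R(p, X) = 31 + p² (R(p, X) = p*p + 31 = p² + 31 = 31 + p²)
G(f, m) = 2 - f - m (G(f, m) = 2 - (f + m) = 2 + (-f - m) = 2 - f - m)
Z(-129) - G(W(7), R(-12, 10)) = 4 - (2 - (-8)*7² - (31 + (-12)²)) = 4 - (2 - (-8)*49 - (31 + 144)) = 4 - (2 - 1*(-392) - 1*175) = 4 - (2 + 392 - 175) = 4 - 1*219 = 4 - 219 = -215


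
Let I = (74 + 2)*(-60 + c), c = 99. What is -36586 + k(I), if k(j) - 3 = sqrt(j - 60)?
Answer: -36583 + 22*sqrt(6) ≈ -36529.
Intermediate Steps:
I = 2964 (I = (74 + 2)*(-60 + 99) = 76*39 = 2964)
k(j) = 3 + sqrt(-60 + j) (k(j) = 3 + sqrt(j - 60) = 3 + sqrt(-60 + j))
-36586 + k(I) = -36586 + (3 + sqrt(-60 + 2964)) = -36586 + (3 + sqrt(2904)) = -36586 + (3 + 22*sqrt(6)) = -36583 + 22*sqrt(6)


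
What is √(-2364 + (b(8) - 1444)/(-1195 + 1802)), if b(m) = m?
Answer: 4*I*√54492818/607 ≈ 48.645*I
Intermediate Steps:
√(-2364 + (b(8) - 1444)/(-1195 + 1802)) = √(-2364 + (8 - 1444)/(-1195 + 1802)) = √(-2364 - 1436/607) = √(-1436384/607) = 4*I*√54492818/607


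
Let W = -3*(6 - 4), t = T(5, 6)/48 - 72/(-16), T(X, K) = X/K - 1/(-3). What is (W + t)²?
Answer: 180625/82944 ≈ 2.1777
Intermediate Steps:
T(X, K) = ⅓ + X/K (T(X, K) = X/K - 1*(-⅓) = X/K + ⅓ = ⅓ + X/K)
t = 1303/288 (t = ((5 + (⅓)*6)/6)/48 - 72/(-16) = ((5 + 2)/6)*(1/48) - 72*(-1/16) = ((⅙)*7)*(1/48) + 9/2 = (7/6)*(1/48) + 9/2 = 7/288 + 9/2 = 1303/288 ≈ 4.5243)
W = -6 (W = -3*2 = -6)
(W + t)² = (-6 + 1303/288)² = (-425/288)² = 180625/82944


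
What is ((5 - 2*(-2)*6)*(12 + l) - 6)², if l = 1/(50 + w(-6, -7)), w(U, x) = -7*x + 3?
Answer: 1218917569/10404 ≈ 1.1716e+5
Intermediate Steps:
w(U, x) = 3 - 7*x
l = 1/102 (l = 1/(50 + (3 - 7*(-7))) = 1/(50 + (3 + 49)) = 1/(50 + 52) = 1/102 ≈ 0.0098039)
((5 - 2*(-2)*6)*(12 + l) - 6)² = ((5 - 2*(-2)*6)*(12 + 1/102) - 6)² = ((5 + 4*6)*(1225/102) - 6)² = ((5 + 24)*(1225/102) - 6)² = (29*(1225/102) - 6)² = (35525/102 - 6)² = (34913/102)² = 1218917569/10404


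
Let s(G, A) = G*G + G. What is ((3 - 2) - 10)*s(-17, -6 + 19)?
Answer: -2448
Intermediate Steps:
s(G, A) = G + G² (s(G, A) = G² + G = G + G²)
((3 - 2) - 10)*s(-17, -6 + 19) = ((3 - 2) - 10)*(-17*(1 - 17)) = (1 - 10)*(-17*(-16)) = -9*272 = -2448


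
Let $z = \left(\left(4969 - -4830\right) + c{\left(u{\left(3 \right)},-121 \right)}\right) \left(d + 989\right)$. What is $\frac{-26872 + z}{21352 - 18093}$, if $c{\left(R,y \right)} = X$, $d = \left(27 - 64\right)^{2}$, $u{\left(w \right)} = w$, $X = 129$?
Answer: $\frac{23383352}{3259} \approx 7175.0$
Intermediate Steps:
$d = 1369$ ($d = \left(-37\right)^{2} = 1369$)
$c{\left(R,y \right)} = 129$
$z = 23410224$ ($z = \left(\left(4969 - -4830\right) + 129\right) \left(1369 + 989\right) = \left(\left(4969 + 4830\right) + 129\right) 2358 = \left(9799 + 129\right) 2358 = 9928 \cdot 2358 = 23410224$)
$\frac{-26872 + z}{21352 - 18093} = \frac{-26872 + 23410224}{21352 - 18093} = \frac{23383352}{3259}$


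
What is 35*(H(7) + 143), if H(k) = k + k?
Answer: 5495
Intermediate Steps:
H(k) = 2*k
35*(H(7) + 143) = 35*(2*7 + 143) = 35*(14 + 143) = 35*157 = 5495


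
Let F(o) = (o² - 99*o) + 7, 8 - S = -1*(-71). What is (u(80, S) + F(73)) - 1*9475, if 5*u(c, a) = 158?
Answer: -56672/5 ≈ -11334.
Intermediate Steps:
S = -63 (S = 8 - (-1)*(-71) = 8 - 1*71 = 8 - 71 = -63)
u(c, a) = 158/5 (u(c, a) = (⅕)*158 = 158/5)
F(o) = 7 + o² - 99*o
(u(80, S) + F(73)) - 1*9475 = (158/5 + (7 + 73² - 99*73)) - 1*9475 = (158/5 + (7 + 5329 - 7227)) - 9475 = (158/5 - 1891) - 9475 = -9297/5 - 9475 = -56672/5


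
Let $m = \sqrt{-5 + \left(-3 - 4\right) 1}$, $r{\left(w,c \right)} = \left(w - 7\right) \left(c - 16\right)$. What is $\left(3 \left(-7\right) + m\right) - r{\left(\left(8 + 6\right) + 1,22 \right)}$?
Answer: $-69 + 2 i \sqrt{3} \approx -69.0 + 3.4641 i$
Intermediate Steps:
$r{\left(w,c \right)} = \left(-16 + c\right) \left(-7 + w\right)$ ($r{\left(w,c \right)} = \left(-7 + w\right) \left(-16 + c\right) = \left(-16 + c\right) \left(-7 + w\right)$)
$m = 2 i \sqrt{3}$ ($m = \sqrt{-5 - 7} = \sqrt{-12} = 2 i \sqrt{3} \approx 3.4641 i$)
$\left(3 \left(-7\right) + m\right) - r{\left(\left(8 + 6\right) + 1,22 \right)} = \left(3 \left(-7\right) + 2 i \sqrt{3}\right) - \left(112 - 16 \left(\left(8 + 6\right) + 1\right) - 154 + 22 \left(\left(8 + 6\right) + 1\right)\right) = \left(-21 + 2 i \sqrt{3}\right) - \left(112 - 16 \left(14 + 1\right) - 154 + 22 \left(14 + 1\right)\right) = \left(-21 + 2 i \sqrt{3}\right) - \left(112 - 240 - 154 + 22 \cdot 15\right) = \left(-21 + 2 i \sqrt{3}\right) - \left(112 - 240 - 154 + 330\right) = \left(-21 + 2 i \sqrt{3}\right) - 48 = -69 + 2 i \sqrt{3}$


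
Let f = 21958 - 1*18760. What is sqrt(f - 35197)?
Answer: I*sqrt(31999) ≈ 178.88*I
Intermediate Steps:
f = 3198 (f = 21958 - 18760 = 3198)
sqrt(f - 35197) = sqrt(3198 - 35197) = sqrt(-31999) = I*sqrt(31999)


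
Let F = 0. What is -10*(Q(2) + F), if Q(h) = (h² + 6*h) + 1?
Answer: -170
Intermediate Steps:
Q(h) = 1 + h² + 6*h
-10*(Q(2) + F) = -10*((1 + 2² + 6*2) + 0) = -10*((1 + 4 + 12) + 0) = -10*(17 + 0) = -10*17 = -170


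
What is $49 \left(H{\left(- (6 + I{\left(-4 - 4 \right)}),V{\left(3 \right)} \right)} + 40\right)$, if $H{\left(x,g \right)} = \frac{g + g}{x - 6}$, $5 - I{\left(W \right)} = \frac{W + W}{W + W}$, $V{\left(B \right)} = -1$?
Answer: $\frac{15729}{8} \approx 1966.1$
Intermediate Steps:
$I{\left(W \right)} = 4$ ($I{\left(W \right)} = 5 - \frac{W + W}{W + W} = 5 - \frac{2 W}{2 W} = 5 - 2 W \frac{1}{2 W} = 5 - 1 = 4$)
$H{\left(x,g \right)} = \frac{2 g}{-6 + x}$
$49 \left(H{\left(- (6 + I{\left(-4 - 4 \right)}),V{\left(3 \right)} \right)} + 40\right) = 49 \left(2 \left(-1\right) \frac{1}{-6 - \left(6 + 4\right)} + 40\right) = 49 \left(2 \left(-1\right) \frac{1}{-6 - 10} + 40\right) = 49 \left(2 \left(-1\right) \frac{1}{-16} + 40\right) = 49 \left(2 \left(-1\right) \left(- \frac{1}{16}\right) + 40\right) = 49 \left(\frac{1}{8} + 40\right) = 49 \cdot \frac{321}{8} = \frac{15729}{8}$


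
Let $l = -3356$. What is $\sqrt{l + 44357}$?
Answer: $\sqrt{41001} \approx 202.49$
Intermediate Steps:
$\sqrt{l + 44357} = \sqrt{-3356 + 44357} = \sqrt{41001}$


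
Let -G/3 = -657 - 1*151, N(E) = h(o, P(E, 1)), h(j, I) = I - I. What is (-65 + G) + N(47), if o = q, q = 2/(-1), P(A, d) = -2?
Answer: 2359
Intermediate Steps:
q = -2 (q = 2*(-1) = -2)
o = -2
h(j, I) = 0
N(E) = 0
G = 2424 (G = -3*(-657 - 1*151) = -3*(-657 - 151) = -3*(-808) = 2424)
(-65 + G) + N(47) = (-65 + 2424) + 0 = 2359 + 0 = 2359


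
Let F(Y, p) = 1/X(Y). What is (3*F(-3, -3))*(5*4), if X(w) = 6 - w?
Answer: 20/3 ≈ 6.6667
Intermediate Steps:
F(Y, p) = 1/(6 - Y)
(3*F(-3, -3))*(5*4) = (3*(-1/(-6 - 3)))*(5*4) = (3*(-1/(-9)))*20 = (3*(-1*(-⅑)))*20 = (3*(⅑))*20 = (⅓)*20 = 20/3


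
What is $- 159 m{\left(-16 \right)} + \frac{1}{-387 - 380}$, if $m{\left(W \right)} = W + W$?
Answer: $\frac{3902495}{767} \approx 5088.0$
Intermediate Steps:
$m{\left(W \right)} = 2 W$
$- 159 m{\left(-16 \right)} + \frac{1}{-387 - 380} = - 159 \cdot 2 \left(-16\right) + \frac{1}{-387 - 380} = \left(-159\right) \left(-32\right) + \frac{1}{-767} = 5088 - \frac{1}{767} = \frac{3902495}{767}$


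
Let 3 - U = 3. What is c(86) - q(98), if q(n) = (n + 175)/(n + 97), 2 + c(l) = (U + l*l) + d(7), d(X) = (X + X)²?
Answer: 37943/5 ≈ 7588.6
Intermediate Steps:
U = 0 (U = 3 - 1*3 = 3 - 3 = 0)
d(X) = 4*X² (d(X) = (2*X)² = 4*X²)
c(l) = 194 + l² (c(l) = -2 + ((0 + l*l) + 4*7²) = -2 + ((0 + l²) + 4*49) = -2 + (l² + 196) = -2 + (196 + l²) = 194 + l²)
q(n) = (175 + n)/(97 + n)
c(86) - q(98) = (194 + 86²) - (175 + 98)/(97 + 98) = (194 + 7396) - 273/195 = 7590 - 273/195 = 7590 - 1*7/5 = 7590 - 7/5 = 37943/5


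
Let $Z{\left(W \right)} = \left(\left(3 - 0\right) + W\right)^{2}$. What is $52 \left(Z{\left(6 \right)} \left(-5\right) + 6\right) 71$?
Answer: $-1473108$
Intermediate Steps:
$Z{\left(W \right)} = \left(3 + W\right)^{2}$ ($Z{\left(W \right)} = \left(\left(3 + 0\right) + W\right)^{2} = \left(3 + W\right)^{2}$)
$52 \left(Z{\left(6 \right)} \left(-5\right) + 6\right) 71 = 52 \left(\left(3 + 6\right)^{2} \left(-5\right) + 6\right) 71 = 52 \left(9^{2} \left(-5\right) + 6\right) 71 = 52 \left(81 \left(-5\right) + 6\right) 71 = 52 \left(-405 + 6\right) 71 = 52 \left(-399\right) 71 = \left(-20748\right) 71 = -1473108$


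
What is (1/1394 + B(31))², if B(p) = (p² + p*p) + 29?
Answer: 7396740893025/1943236 ≈ 3.8064e+6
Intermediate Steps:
B(p) = 29 + 2*p² (B(p) = (p² + p²) + 29 = 2*p² + 29 = 29 + 2*p²)
(1/1394 + B(31))² = (1/1394 + (29 + 2*31²))² = (1/1394 + (29 + 2*961))² = (1/1394 + (29 + 1922))² = (1/1394 + 1951)² = (2719695/1394)² = 7396740893025/1943236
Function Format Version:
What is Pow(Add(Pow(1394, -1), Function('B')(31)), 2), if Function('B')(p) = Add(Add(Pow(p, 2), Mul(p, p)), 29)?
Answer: Rational(7396740893025, 1943236) ≈ 3.8064e+6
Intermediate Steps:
Function('B')(p) = Add(29, Mul(2, Pow(p, 2))) (Function('B')(p) = Add(Add(Pow(p, 2), Pow(p, 2)), 29) = Add(Mul(2, Pow(p, 2)), 29) = Add(29, Mul(2, Pow(p, 2))))
Pow(Add(Pow(1394, -1), Function('B')(31)), 2) = Pow(Add(Pow(1394, -1), Add(29, Mul(2, Pow(31, 2)))), 2) = Pow(Add(Rational(1, 1394), Add(29, Mul(2, 961))), 2) = Pow(Add(Rational(1, 1394), Add(29, 1922)), 2) = Pow(Add(Rational(1, 1394), 1951), 2) = Pow(Rational(2719695, 1394), 2) = Rational(7396740893025, 1943236)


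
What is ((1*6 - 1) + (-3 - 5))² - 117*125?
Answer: -14616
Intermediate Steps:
((1*6 - 1) + (-3 - 5))² - 117*125 = ((6 - 1) - 8)² - 14625 = (5 - 8)² - 14625 = (-3)² - 14625 = 9 - 14625 = -14616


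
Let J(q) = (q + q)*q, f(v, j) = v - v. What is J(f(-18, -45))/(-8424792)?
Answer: 0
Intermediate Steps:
f(v, j) = 0
J(q) = 2*q² (J(q) = (2*q)*q = 2*q²)
J(f(-18, -45))/(-8424792) = (2*0²)/(-8424792) = (2*0)*(-1/8424792) = 0*(-1/8424792) = 0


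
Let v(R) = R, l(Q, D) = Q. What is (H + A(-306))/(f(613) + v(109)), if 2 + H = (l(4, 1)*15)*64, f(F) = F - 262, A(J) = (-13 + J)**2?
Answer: 105599/460 ≈ 229.56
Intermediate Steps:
f(F) = -262 + F
H = 3838 (H = -2 + (4*15)*64 = -2 + 60*64 = -2 + 3840 = 3838)
(H + A(-306))/(f(613) + v(109)) = (3838 + (-13 - 306)**2)/((-262 + 613) + 109) = (3838 + (-319)**2)/(351 + 109) = (3838 + 101761)/460 = 105599*(1/460) = 105599/460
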